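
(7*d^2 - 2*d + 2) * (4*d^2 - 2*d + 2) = 28*d^4 - 22*d^3 + 26*d^2 - 8*d + 4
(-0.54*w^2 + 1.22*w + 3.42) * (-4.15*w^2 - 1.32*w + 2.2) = 2.241*w^4 - 4.3502*w^3 - 16.9914*w^2 - 1.8304*w + 7.524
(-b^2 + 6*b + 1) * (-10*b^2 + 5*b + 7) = 10*b^4 - 65*b^3 + 13*b^2 + 47*b + 7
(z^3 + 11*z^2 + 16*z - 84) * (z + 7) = z^4 + 18*z^3 + 93*z^2 + 28*z - 588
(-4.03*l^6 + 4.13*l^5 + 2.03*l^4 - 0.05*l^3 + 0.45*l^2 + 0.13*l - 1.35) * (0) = 0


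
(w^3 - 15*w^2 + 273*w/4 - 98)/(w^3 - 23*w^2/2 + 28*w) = (w - 7/2)/w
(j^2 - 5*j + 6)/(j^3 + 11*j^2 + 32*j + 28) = (j^2 - 5*j + 6)/(j^3 + 11*j^2 + 32*j + 28)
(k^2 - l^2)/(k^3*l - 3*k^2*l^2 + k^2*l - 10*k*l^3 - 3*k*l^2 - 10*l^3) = (-k^2 + l^2)/(l*(-k^3 + 3*k^2*l - k^2 + 10*k*l^2 + 3*k*l + 10*l^2))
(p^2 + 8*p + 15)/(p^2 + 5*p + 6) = (p + 5)/(p + 2)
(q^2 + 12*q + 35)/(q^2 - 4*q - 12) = (q^2 + 12*q + 35)/(q^2 - 4*q - 12)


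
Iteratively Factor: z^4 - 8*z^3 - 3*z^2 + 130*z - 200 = (z - 2)*(z^3 - 6*z^2 - 15*z + 100) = (z - 5)*(z - 2)*(z^2 - z - 20) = (z - 5)*(z - 2)*(z + 4)*(z - 5)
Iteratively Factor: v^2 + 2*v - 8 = (v - 2)*(v + 4)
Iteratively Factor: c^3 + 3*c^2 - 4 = (c + 2)*(c^2 + c - 2) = (c + 2)^2*(c - 1)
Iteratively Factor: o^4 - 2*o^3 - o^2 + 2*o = (o + 1)*(o^3 - 3*o^2 + 2*o) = (o - 2)*(o + 1)*(o^2 - o) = o*(o - 2)*(o + 1)*(o - 1)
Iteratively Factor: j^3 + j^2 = (j)*(j^2 + j) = j*(j + 1)*(j)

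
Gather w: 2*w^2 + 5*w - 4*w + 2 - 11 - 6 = 2*w^2 + w - 15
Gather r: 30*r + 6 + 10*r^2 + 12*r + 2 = 10*r^2 + 42*r + 8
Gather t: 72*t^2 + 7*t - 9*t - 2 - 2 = 72*t^2 - 2*t - 4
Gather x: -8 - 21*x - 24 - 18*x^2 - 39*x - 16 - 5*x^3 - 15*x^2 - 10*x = -5*x^3 - 33*x^2 - 70*x - 48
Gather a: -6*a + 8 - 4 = 4 - 6*a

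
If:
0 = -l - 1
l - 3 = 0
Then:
No Solution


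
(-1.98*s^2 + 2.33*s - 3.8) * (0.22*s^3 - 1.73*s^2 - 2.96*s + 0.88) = -0.4356*s^5 + 3.938*s^4 + 0.9939*s^3 - 2.0652*s^2 + 13.2984*s - 3.344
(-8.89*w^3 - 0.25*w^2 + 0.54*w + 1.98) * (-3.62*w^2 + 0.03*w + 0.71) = 32.1818*w^5 + 0.6383*w^4 - 8.2742*w^3 - 7.3289*w^2 + 0.4428*w + 1.4058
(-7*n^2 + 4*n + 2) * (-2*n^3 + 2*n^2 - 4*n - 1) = 14*n^5 - 22*n^4 + 32*n^3 - 5*n^2 - 12*n - 2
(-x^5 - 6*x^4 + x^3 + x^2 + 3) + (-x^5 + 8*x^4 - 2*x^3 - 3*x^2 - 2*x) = -2*x^5 + 2*x^4 - x^3 - 2*x^2 - 2*x + 3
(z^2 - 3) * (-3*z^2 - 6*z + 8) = -3*z^4 - 6*z^3 + 17*z^2 + 18*z - 24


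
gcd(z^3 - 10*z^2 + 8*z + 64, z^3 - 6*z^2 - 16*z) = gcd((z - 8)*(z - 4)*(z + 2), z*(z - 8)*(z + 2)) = z^2 - 6*z - 16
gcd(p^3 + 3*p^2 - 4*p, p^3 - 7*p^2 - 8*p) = p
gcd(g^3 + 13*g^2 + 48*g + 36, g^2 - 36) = g + 6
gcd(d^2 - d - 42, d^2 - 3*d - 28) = d - 7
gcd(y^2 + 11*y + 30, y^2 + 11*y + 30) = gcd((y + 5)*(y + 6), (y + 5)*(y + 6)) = y^2 + 11*y + 30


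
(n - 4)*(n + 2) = n^2 - 2*n - 8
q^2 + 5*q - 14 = (q - 2)*(q + 7)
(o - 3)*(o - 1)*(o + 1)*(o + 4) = o^4 + o^3 - 13*o^2 - o + 12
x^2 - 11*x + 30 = (x - 6)*(x - 5)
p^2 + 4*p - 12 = (p - 2)*(p + 6)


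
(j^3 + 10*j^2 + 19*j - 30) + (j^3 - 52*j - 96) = 2*j^3 + 10*j^2 - 33*j - 126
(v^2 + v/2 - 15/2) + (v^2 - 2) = 2*v^2 + v/2 - 19/2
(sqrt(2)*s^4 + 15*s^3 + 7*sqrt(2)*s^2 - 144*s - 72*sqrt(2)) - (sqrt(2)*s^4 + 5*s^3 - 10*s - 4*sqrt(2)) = 10*s^3 + 7*sqrt(2)*s^2 - 134*s - 68*sqrt(2)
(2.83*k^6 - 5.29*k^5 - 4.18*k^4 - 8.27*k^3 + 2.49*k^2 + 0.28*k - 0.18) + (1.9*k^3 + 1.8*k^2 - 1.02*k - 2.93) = 2.83*k^6 - 5.29*k^5 - 4.18*k^4 - 6.37*k^3 + 4.29*k^2 - 0.74*k - 3.11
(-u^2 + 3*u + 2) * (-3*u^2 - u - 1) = 3*u^4 - 8*u^3 - 8*u^2 - 5*u - 2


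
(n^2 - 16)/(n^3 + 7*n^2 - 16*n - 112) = 1/(n + 7)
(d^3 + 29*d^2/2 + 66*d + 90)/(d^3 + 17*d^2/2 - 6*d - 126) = (2*d + 5)/(2*d - 7)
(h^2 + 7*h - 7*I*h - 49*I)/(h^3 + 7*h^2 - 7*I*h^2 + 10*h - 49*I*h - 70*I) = (h + 7)/(h^2 + 7*h + 10)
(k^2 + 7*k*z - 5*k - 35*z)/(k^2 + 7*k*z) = (k - 5)/k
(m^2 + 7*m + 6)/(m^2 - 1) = (m + 6)/(m - 1)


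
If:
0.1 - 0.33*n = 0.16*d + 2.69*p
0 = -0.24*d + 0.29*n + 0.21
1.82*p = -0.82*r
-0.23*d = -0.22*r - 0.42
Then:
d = 2.37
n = 1.24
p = -0.26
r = 0.57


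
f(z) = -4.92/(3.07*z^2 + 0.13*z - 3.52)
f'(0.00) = 0.05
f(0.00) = 1.40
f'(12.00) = 0.00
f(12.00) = -0.01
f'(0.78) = 10.06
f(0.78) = 3.17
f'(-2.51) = -0.31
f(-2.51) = -0.32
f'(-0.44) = -1.42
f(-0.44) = 1.65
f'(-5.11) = -0.03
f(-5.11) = -0.06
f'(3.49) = 0.09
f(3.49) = -0.14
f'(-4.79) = -0.03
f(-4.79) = -0.07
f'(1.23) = 22.91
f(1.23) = -3.83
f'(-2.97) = -0.17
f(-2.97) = -0.21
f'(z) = -4.92*(-6.14*z - 0.13)/(3.07*z^2 + 0.13*z - 3.52)^2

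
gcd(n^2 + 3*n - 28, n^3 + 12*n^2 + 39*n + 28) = n + 7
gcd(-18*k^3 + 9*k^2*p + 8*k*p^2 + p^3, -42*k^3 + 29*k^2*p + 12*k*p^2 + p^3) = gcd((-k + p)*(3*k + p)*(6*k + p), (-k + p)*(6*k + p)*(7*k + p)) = -6*k^2 + 5*k*p + p^2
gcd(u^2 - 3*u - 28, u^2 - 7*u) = u - 7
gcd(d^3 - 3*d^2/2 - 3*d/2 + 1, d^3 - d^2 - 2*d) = d^2 - d - 2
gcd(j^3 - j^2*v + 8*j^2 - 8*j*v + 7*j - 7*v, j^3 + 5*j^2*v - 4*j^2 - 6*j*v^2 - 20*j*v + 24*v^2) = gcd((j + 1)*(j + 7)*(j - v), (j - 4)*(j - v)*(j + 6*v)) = -j + v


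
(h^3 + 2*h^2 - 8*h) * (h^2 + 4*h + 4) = h^5 + 6*h^4 + 4*h^3 - 24*h^2 - 32*h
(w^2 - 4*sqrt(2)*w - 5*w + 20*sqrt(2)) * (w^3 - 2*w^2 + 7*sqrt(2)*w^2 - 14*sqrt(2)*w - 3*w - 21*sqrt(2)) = w^5 - 7*w^4 + 3*sqrt(2)*w^4 - 49*w^3 - 21*sqrt(2)*w^3 + 21*sqrt(2)*w^2 + 407*w^2 - 392*w + 45*sqrt(2)*w - 840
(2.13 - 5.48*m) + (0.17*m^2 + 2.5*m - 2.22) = 0.17*m^2 - 2.98*m - 0.0900000000000003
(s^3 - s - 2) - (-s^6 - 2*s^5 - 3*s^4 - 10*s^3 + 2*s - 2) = s^6 + 2*s^5 + 3*s^4 + 11*s^3 - 3*s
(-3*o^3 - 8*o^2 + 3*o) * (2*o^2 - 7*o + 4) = -6*o^5 + 5*o^4 + 50*o^3 - 53*o^2 + 12*o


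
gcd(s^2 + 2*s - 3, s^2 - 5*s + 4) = s - 1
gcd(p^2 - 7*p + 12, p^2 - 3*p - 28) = 1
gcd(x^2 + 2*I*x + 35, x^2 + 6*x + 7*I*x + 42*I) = x + 7*I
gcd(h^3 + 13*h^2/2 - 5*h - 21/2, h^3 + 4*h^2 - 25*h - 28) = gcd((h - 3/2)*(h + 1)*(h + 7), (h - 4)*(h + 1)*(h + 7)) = h^2 + 8*h + 7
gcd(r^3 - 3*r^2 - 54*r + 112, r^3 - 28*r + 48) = r - 2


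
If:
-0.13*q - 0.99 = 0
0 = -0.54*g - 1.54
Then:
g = -2.85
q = -7.62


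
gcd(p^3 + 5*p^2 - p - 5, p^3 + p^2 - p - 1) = p^2 - 1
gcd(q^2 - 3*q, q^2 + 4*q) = q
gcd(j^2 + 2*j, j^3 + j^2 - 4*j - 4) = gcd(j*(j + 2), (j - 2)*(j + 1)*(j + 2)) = j + 2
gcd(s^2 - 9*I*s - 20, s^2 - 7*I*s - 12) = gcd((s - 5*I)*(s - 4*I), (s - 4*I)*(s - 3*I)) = s - 4*I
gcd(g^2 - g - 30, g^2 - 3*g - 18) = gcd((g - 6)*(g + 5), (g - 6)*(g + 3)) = g - 6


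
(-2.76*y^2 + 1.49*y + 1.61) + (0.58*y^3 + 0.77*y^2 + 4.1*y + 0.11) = 0.58*y^3 - 1.99*y^2 + 5.59*y + 1.72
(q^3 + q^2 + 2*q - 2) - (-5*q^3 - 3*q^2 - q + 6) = 6*q^3 + 4*q^2 + 3*q - 8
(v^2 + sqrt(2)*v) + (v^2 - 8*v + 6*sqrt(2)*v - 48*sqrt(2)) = 2*v^2 - 8*v + 7*sqrt(2)*v - 48*sqrt(2)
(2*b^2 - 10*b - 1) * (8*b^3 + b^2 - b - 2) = 16*b^5 - 78*b^4 - 20*b^3 + 5*b^2 + 21*b + 2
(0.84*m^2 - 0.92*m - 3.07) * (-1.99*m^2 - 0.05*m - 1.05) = -1.6716*m^4 + 1.7888*m^3 + 5.2733*m^2 + 1.1195*m + 3.2235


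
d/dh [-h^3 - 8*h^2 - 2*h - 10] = -3*h^2 - 16*h - 2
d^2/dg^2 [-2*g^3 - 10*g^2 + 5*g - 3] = -12*g - 20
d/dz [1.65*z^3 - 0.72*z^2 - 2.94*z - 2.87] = 4.95*z^2 - 1.44*z - 2.94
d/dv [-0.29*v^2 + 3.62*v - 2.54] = 3.62 - 0.58*v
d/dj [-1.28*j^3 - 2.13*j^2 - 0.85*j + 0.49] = -3.84*j^2 - 4.26*j - 0.85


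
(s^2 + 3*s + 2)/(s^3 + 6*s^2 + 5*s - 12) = (s^2 + 3*s + 2)/(s^3 + 6*s^2 + 5*s - 12)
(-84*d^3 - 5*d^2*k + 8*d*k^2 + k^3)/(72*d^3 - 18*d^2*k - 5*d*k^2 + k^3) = (-7*d - k)/(6*d - k)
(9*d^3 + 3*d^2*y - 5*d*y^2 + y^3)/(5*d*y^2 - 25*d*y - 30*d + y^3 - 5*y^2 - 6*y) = (-9*d^3 - 3*d^2*y + 5*d*y^2 - y^3)/(-5*d*y^2 + 25*d*y + 30*d - y^3 + 5*y^2 + 6*y)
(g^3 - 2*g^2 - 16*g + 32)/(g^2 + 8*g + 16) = (g^2 - 6*g + 8)/(g + 4)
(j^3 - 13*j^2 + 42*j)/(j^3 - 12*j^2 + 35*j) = (j - 6)/(j - 5)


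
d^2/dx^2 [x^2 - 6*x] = 2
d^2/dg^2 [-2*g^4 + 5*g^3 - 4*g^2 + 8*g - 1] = -24*g^2 + 30*g - 8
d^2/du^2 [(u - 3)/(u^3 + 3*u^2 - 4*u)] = 2*(3*u^5 - 9*u^4 - 59*u^3 - 45*u^2 + 108*u - 48)/(u^3*(u^6 + 9*u^5 + 15*u^4 - 45*u^3 - 60*u^2 + 144*u - 64))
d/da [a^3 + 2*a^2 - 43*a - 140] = 3*a^2 + 4*a - 43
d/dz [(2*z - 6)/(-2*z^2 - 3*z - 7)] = 4*(z^2 - 6*z - 8)/(4*z^4 + 12*z^3 + 37*z^2 + 42*z + 49)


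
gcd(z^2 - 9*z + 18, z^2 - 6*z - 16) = 1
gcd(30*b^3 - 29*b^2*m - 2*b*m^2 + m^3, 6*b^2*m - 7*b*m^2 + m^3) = 6*b^2 - 7*b*m + m^2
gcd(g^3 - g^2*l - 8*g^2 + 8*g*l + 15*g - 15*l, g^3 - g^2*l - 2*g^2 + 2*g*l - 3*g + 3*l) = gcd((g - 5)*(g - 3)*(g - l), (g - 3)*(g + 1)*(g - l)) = g^2 - g*l - 3*g + 3*l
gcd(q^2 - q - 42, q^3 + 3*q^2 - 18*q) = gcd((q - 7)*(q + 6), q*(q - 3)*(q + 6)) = q + 6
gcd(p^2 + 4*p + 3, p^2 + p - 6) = p + 3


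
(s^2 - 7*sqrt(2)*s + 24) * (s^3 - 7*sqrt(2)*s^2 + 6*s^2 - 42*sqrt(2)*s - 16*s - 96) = s^5 - 14*sqrt(2)*s^4 + 6*s^4 - 84*sqrt(2)*s^3 + 106*s^3 - 56*sqrt(2)*s^2 + 636*s^2 - 336*sqrt(2)*s - 384*s - 2304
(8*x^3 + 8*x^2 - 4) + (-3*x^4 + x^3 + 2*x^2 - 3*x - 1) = -3*x^4 + 9*x^3 + 10*x^2 - 3*x - 5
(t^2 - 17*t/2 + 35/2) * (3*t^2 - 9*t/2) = 3*t^4 - 30*t^3 + 363*t^2/4 - 315*t/4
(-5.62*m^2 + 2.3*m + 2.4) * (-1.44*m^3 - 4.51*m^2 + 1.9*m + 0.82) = 8.0928*m^5 + 22.0342*m^4 - 24.507*m^3 - 11.0624*m^2 + 6.446*m + 1.968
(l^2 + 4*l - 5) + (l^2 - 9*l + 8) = 2*l^2 - 5*l + 3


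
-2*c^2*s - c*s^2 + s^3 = s*(-2*c + s)*(c + s)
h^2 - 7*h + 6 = (h - 6)*(h - 1)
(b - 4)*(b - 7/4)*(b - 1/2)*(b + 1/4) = b^4 - 6*b^3 + 133*b^2/16 - 33*b/32 - 7/8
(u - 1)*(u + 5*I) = u^2 - u + 5*I*u - 5*I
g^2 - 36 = (g - 6)*(g + 6)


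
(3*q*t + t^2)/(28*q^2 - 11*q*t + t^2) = t*(3*q + t)/(28*q^2 - 11*q*t + t^2)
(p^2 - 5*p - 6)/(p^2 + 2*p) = (p^2 - 5*p - 6)/(p*(p + 2))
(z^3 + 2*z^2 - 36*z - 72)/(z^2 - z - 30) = (z^2 + 8*z + 12)/(z + 5)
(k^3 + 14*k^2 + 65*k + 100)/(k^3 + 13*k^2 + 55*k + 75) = (k + 4)/(k + 3)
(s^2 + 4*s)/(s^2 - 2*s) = (s + 4)/(s - 2)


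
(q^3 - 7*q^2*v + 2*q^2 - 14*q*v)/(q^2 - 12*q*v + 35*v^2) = q*(q + 2)/(q - 5*v)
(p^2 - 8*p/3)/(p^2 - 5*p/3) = (3*p - 8)/(3*p - 5)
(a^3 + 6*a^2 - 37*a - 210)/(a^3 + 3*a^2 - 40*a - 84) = (a + 5)/(a + 2)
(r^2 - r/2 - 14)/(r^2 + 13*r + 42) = (r^2 - r/2 - 14)/(r^2 + 13*r + 42)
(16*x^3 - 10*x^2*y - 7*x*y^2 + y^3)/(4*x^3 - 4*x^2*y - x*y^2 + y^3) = (8*x - y)/(2*x - y)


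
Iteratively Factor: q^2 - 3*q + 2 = (q - 2)*(q - 1)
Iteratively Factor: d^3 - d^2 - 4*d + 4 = (d - 1)*(d^2 - 4) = (d - 2)*(d - 1)*(d + 2)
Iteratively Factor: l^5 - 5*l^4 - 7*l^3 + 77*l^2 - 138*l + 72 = (l - 2)*(l^4 - 3*l^3 - 13*l^2 + 51*l - 36) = (l - 3)*(l - 2)*(l^3 - 13*l + 12) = (l - 3)*(l - 2)*(l - 1)*(l^2 + l - 12) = (l - 3)^2*(l - 2)*(l - 1)*(l + 4)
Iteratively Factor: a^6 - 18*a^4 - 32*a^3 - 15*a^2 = (a - 5)*(a^5 + 5*a^4 + 7*a^3 + 3*a^2) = a*(a - 5)*(a^4 + 5*a^3 + 7*a^2 + 3*a) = a*(a - 5)*(a + 1)*(a^3 + 4*a^2 + 3*a) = a*(a - 5)*(a + 1)*(a + 3)*(a^2 + a) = a^2*(a - 5)*(a + 1)*(a + 3)*(a + 1)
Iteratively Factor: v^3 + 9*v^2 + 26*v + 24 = (v + 3)*(v^2 + 6*v + 8) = (v + 3)*(v + 4)*(v + 2)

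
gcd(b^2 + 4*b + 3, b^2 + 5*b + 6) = b + 3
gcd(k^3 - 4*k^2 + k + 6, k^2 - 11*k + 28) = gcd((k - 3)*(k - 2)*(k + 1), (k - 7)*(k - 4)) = 1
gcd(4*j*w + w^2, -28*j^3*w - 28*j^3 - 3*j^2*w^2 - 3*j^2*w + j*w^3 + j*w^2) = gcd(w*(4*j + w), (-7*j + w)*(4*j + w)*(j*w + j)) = 4*j + w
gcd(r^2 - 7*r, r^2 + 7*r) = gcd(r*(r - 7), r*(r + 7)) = r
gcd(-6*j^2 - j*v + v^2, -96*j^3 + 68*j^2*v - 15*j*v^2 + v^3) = -3*j + v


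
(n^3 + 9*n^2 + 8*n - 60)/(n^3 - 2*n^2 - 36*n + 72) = (n + 5)/(n - 6)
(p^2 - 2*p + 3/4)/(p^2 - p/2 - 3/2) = (p - 1/2)/(p + 1)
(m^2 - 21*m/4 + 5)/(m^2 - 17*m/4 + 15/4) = (m - 4)/(m - 3)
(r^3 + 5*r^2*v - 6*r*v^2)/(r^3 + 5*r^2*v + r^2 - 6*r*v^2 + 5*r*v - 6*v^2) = r/(r + 1)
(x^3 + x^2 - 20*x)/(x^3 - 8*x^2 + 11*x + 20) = x*(x + 5)/(x^2 - 4*x - 5)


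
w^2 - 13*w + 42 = (w - 7)*(w - 6)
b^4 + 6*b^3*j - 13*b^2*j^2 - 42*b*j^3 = b*(b - 3*j)*(b + 2*j)*(b + 7*j)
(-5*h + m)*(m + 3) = -5*h*m - 15*h + m^2 + 3*m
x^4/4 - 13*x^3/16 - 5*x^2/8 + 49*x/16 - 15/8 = (x/4 + 1/2)*(x - 3)*(x - 5/4)*(x - 1)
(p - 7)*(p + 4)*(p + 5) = p^3 + 2*p^2 - 43*p - 140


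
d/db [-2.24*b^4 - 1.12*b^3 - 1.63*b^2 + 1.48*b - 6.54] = -8.96*b^3 - 3.36*b^2 - 3.26*b + 1.48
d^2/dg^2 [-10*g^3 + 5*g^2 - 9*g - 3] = 10 - 60*g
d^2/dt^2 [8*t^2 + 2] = 16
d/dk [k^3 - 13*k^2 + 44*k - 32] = 3*k^2 - 26*k + 44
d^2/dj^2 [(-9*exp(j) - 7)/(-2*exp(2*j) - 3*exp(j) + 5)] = (36*exp(4*j) + 58*exp(3*j) + 666*exp(2*j) + 478*exp(j) + 330)*exp(j)/(8*exp(6*j) + 36*exp(5*j) - 6*exp(4*j) - 153*exp(3*j) + 15*exp(2*j) + 225*exp(j) - 125)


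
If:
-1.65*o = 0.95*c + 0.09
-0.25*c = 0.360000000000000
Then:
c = -1.44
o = 0.77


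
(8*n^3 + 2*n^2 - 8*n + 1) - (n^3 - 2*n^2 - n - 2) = 7*n^3 + 4*n^2 - 7*n + 3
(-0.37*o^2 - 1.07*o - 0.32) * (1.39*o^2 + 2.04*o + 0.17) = -0.5143*o^4 - 2.2421*o^3 - 2.6905*o^2 - 0.8347*o - 0.0544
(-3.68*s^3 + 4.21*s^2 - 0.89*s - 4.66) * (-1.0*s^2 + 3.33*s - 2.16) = 3.68*s^5 - 16.4644*s^4 + 22.8581*s^3 - 7.3973*s^2 - 13.5954*s + 10.0656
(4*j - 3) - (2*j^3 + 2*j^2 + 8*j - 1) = -2*j^3 - 2*j^2 - 4*j - 2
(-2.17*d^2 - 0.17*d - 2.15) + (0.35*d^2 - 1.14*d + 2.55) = -1.82*d^2 - 1.31*d + 0.4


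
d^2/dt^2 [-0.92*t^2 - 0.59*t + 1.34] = -1.84000000000000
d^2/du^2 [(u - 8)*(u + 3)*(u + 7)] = 6*u + 4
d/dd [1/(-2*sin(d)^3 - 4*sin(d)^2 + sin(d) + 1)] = (6*sin(d)^2 + 8*sin(d) - 1)*cos(d)/(2*sin(d)^3 + 4*sin(d)^2 - sin(d) - 1)^2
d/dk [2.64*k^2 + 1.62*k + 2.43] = 5.28*k + 1.62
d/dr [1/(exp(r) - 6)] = -exp(r)/(exp(r) - 6)^2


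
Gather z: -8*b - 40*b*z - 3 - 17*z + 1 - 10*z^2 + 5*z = -8*b - 10*z^2 + z*(-40*b - 12) - 2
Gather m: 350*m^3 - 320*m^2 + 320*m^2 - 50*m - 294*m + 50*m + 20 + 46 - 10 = 350*m^3 - 294*m + 56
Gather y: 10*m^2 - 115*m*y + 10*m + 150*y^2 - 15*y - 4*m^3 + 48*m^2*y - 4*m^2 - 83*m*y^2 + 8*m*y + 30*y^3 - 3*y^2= -4*m^3 + 6*m^2 + 10*m + 30*y^3 + y^2*(147 - 83*m) + y*(48*m^2 - 107*m - 15)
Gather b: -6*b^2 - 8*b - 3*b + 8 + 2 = -6*b^2 - 11*b + 10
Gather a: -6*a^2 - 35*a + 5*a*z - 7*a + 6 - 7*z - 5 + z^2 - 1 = -6*a^2 + a*(5*z - 42) + z^2 - 7*z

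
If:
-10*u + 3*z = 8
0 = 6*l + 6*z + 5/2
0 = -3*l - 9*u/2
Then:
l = 111/44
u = -37/22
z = -97/33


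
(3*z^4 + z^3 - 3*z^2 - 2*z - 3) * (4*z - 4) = 12*z^5 - 8*z^4 - 16*z^3 + 4*z^2 - 4*z + 12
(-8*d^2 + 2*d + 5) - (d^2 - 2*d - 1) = -9*d^2 + 4*d + 6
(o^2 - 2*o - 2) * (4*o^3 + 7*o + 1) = 4*o^5 - 8*o^4 - o^3 - 13*o^2 - 16*o - 2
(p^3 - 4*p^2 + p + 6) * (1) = p^3 - 4*p^2 + p + 6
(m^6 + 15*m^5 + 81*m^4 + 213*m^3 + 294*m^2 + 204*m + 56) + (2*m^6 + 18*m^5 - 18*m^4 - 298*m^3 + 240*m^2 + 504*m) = 3*m^6 + 33*m^5 + 63*m^4 - 85*m^3 + 534*m^2 + 708*m + 56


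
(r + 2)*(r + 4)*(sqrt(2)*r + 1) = sqrt(2)*r^3 + r^2 + 6*sqrt(2)*r^2 + 6*r + 8*sqrt(2)*r + 8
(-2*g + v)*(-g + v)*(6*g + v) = 12*g^3 - 16*g^2*v + 3*g*v^2 + v^3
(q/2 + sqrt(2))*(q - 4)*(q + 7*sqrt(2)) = q^3/2 - 2*q^2 + 9*sqrt(2)*q^2/2 - 18*sqrt(2)*q + 14*q - 56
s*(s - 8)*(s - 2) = s^3 - 10*s^2 + 16*s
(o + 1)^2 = o^2 + 2*o + 1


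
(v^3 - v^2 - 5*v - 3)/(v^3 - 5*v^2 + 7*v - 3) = (v^2 + 2*v + 1)/(v^2 - 2*v + 1)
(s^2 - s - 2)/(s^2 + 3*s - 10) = (s + 1)/(s + 5)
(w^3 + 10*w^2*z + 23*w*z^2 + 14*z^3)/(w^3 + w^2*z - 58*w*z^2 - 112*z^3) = (-w - z)/(-w + 8*z)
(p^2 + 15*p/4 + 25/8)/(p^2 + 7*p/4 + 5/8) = (2*p + 5)/(2*p + 1)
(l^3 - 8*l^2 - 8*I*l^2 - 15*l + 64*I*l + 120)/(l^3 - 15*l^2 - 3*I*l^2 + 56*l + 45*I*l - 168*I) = (l - 5*I)/(l - 7)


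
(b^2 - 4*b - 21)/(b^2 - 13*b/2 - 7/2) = 2*(b + 3)/(2*b + 1)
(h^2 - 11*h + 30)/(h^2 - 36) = (h - 5)/(h + 6)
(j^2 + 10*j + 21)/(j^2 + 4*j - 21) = (j + 3)/(j - 3)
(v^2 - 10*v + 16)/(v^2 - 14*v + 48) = (v - 2)/(v - 6)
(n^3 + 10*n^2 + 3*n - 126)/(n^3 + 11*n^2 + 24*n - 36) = (n^2 + 4*n - 21)/(n^2 + 5*n - 6)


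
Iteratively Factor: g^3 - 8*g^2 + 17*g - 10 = (g - 5)*(g^2 - 3*g + 2) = (g - 5)*(g - 2)*(g - 1)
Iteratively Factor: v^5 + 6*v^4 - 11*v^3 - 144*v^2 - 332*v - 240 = (v + 2)*(v^4 + 4*v^3 - 19*v^2 - 106*v - 120) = (v - 5)*(v + 2)*(v^3 + 9*v^2 + 26*v + 24) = (v - 5)*(v + 2)*(v + 4)*(v^2 + 5*v + 6) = (v - 5)*(v + 2)*(v + 3)*(v + 4)*(v + 2)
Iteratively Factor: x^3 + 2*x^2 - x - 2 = (x + 2)*(x^2 - 1) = (x - 1)*(x + 2)*(x + 1)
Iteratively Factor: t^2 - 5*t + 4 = (t - 1)*(t - 4)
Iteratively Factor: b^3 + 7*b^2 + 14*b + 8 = (b + 1)*(b^2 + 6*b + 8) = (b + 1)*(b + 2)*(b + 4)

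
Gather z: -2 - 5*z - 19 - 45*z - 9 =-50*z - 30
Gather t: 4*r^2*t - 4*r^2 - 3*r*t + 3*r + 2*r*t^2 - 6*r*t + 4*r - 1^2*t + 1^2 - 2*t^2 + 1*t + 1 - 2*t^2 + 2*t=-4*r^2 + 7*r + t^2*(2*r - 4) + t*(4*r^2 - 9*r + 2) + 2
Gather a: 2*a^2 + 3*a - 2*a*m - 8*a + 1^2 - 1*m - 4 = 2*a^2 + a*(-2*m - 5) - m - 3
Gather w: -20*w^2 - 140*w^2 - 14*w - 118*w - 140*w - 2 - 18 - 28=-160*w^2 - 272*w - 48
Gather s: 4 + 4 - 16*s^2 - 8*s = -16*s^2 - 8*s + 8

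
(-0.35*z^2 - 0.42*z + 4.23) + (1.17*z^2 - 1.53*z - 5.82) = 0.82*z^2 - 1.95*z - 1.59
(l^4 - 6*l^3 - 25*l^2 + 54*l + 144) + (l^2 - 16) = l^4 - 6*l^3 - 24*l^2 + 54*l + 128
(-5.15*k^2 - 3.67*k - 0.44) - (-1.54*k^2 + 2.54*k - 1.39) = -3.61*k^2 - 6.21*k + 0.95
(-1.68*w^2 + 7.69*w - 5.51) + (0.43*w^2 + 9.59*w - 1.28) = -1.25*w^2 + 17.28*w - 6.79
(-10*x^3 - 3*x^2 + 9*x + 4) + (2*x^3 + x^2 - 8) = -8*x^3 - 2*x^2 + 9*x - 4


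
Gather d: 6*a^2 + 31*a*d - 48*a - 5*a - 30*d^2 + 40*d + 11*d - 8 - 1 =6*a^2 - 53*a - 30*d^2 + d*(31*a + 51) - 9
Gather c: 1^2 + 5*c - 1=5*c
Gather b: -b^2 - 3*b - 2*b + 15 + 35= -b^2 - 5*b + 50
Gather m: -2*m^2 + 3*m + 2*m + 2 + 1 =-2*m^2 + 5*m + 3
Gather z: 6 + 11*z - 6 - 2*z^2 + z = -2*z^2 + 12*z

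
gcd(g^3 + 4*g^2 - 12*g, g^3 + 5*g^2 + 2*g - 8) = 1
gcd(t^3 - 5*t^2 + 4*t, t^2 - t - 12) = t - 4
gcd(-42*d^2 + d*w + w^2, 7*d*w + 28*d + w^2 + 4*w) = 7*d + w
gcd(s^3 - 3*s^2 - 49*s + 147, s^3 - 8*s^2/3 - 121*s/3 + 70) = s - 7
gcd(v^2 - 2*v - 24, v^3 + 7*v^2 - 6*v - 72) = v + 4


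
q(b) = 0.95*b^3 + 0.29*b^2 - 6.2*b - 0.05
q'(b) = 2.85*b^2 + 0.58*b - 6.2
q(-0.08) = 0.45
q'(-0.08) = -6.23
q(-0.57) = 3.40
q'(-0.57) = -5.60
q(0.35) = -2.14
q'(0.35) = -5.65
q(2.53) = 1.50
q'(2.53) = 13.51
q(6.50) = 232.80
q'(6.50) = 117.98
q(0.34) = -2.09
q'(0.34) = -5.67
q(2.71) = 4.19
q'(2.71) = 16.30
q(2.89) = 7.38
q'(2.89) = 19.28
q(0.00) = -0.05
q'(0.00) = -6.20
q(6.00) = 178.39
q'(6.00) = 99.88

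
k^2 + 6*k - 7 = (k - 1)*(k + 7)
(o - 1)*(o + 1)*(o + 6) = o^3 + 6*o^2 - o - 6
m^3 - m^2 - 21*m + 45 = (m - 3)^2*(m + 5)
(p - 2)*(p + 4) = p^2 + 2*p - 8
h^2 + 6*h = h*(h + 6)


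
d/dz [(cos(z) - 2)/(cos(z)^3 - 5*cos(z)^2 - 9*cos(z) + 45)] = (43*cos(z) - 11*cos(2*z) + cos(3*z) - 65)*sin(z)/(2*(cos(z)^3 - 5*cos(z)^2 - 9*cos(z) + 45)^2)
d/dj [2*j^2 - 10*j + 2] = 4*j - 10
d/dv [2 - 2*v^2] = -4*v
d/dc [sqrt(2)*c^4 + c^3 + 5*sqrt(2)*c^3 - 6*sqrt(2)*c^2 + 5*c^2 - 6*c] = 4*sqrt(2)*c^3 + 3*c^2 + 15*sqrt(2)*c^2 - 12*sqrt(2)*c + 10*c - 6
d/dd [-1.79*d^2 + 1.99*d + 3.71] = 1.99 - 3.58*d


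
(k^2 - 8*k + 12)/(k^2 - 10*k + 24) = (k - 2)/(k - 4)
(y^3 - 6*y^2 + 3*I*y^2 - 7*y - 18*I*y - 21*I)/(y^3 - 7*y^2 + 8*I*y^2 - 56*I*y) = (y^2 + y*(1 + 3*I) + 3*I)/(y*(y + 8*I))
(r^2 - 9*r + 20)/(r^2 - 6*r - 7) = (-r^2 + 9*r - 20)/(-r^2 + 6*r + 7)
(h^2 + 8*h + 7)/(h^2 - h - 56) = (h + 1)/(h - 8)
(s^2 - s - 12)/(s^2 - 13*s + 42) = (s^2 - s - 12)/(s^2 - 13*s + 42)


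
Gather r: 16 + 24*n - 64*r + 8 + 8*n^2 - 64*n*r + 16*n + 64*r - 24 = 8*n^2 - 64*n*r + 40*n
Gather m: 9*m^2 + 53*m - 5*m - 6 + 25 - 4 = 9*m^2 + 48*m + 15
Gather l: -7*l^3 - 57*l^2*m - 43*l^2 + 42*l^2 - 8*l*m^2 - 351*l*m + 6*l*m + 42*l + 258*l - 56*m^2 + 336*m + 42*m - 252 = -7*l^3 + l^2*(-57*m - 1) + l*(-8*m^2 - 345*m + 300) - 56*m^2 + 378*m - 252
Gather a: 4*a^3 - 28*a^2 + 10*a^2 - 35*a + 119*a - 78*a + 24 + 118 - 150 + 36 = 4*a^3 - 18*a^2 + 6*a + 28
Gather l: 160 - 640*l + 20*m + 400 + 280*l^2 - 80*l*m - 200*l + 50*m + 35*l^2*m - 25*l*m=l^2*(35*m + 280) + l*(-105*m - 840) + 70*m + 560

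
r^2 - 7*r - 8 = (r - 8)*(r + 1)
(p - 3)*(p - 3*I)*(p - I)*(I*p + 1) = I*p^4 + 5*p^3 - 3*I*p^3 - 15*p^2 - 7*I*p^2 - 3*p + 21*I*p + 9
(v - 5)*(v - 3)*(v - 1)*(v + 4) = v^4 - 5*v^3 - 13*v^2 + 77*v - 60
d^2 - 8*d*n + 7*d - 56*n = (d + 7)*(d - 8*n)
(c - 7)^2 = c^2 - 14*c + 49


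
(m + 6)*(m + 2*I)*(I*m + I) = I*m^3 - 2*m^2 + 7*I*m^2 - 14*m + 6*I*m - 12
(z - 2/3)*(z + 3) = z^2 + 7*z/3 - 2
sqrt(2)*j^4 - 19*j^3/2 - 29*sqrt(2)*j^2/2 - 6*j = j*(j - 6*sqrt(2))*(j + sqrt(2))*(sqrt(2)*j + 1/2)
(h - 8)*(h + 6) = h^2 - 2*h - 48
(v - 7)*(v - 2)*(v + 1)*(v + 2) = v^4 - 6*v^3 - 11*v^2 + 24*v + 28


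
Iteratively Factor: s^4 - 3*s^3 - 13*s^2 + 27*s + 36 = (s - 4)*(s^3 + s^2 - 9*s - 9) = (s - 4)*(s + 1)*(s^2 - 9) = (s - 4)*(s - 3)*(s + 1)*(s + 3)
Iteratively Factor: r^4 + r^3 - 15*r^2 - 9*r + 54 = (r + 3)*(r^3 - 2*r^2 - 9*r + 18) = (r - 3)*(r + 3)*(r^2 + r - 6) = (r - 3)*(r - 2)*(r + 3)*(r + 3)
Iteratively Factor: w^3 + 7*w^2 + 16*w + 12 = (w + 3)*(w^2 + 4*w + 4) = (w + 2)*(w + 3)*(w + 2)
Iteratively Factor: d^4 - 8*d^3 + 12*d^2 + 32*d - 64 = (d - 4)*(d^3 - 4*d^2 - 4*d + 16) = (d - 4)*(d - 2)*(d^2 - 2*d - 8) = (d - 4)^2*(d - 2)*(d + 2)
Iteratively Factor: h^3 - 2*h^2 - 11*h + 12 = (h - 4)*(h^2 + 2*h - 3) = (h - 4)*(h + 3)*(h - 1)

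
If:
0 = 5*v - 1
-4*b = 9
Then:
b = -9/4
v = 1/5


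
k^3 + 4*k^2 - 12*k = k*(k - 2)*(k + 6)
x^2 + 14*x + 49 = (x + 7)^2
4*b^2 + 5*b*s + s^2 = (b + s)*(4*b + s)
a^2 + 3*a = a*(a + 3)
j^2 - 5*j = j*(j - 5)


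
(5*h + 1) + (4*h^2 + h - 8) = 4*h^2 + 6*h - 7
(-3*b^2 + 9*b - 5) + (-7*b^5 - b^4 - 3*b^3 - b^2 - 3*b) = -7*b^5 - b^4 - 3*b^3 - 4*b^2 + 6*b - 5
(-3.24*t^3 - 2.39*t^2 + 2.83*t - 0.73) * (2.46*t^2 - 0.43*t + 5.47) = -7.9704*t^5 - 4.4862*t^4 - 9.7333*t^3 - 16.086*t^2 + 15.794*t - 3.9931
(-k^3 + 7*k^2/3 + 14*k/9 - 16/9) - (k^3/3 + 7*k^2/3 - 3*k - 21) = -4*k^3/3 + 41*k/9 + 173/9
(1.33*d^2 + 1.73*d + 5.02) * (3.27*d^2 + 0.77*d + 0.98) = 4.3491*d^4 + 6.6812*d^3 + 19.0509*d^2 + 5.5608*d + 4.9196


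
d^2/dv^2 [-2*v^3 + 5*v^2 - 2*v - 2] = 10 - 12*v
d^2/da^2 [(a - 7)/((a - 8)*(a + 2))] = 2*(a^3 - 21*a^2 + 174*a - 460)/(a^6 - 18*a^5 + 60*a^4 + 360*a^3 - 960*a^2 - 4608*a - 4096)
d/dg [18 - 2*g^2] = -4*g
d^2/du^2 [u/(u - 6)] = 12/(u - 6)^3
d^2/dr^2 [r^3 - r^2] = 6*r - 2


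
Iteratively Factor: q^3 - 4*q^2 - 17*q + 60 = (q + 4)*(q^2 - 8*q + 15) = (q - 3)*(q + 4)*(q - 5)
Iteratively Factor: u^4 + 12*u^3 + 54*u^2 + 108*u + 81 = (u + 3)*(u^3 + 9*u^2 + 27*u + 27) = (u + 3)^2*(u^2 + 6*u + 9) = (u + 3)^3*(u + 3)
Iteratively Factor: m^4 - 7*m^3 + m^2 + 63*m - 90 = (m + 3)*(m^3 - 10*m^2 + 31*m - 30) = (m - 3)*(m + 3)*(m^2 - 7*m + 10) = (m - 3)*(m - 2)*(m + 3)*(m - 5)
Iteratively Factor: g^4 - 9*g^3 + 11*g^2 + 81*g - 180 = (g - 5)*(g^3 - 4*g^2 - 9*g + 36) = (g - 5)*(g - 4)*(g^2 - 9) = (g - 5)*(g - 4)*(g + 3)*(g - 3)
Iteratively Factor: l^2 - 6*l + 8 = (l - 2)*(l - 4)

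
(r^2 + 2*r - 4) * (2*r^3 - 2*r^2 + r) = 2*r^5 + 2*r^4 - 11*r^3 + 10*r^2 - 4*r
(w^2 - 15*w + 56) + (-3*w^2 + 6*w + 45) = -2*w^2 - 9*w + 101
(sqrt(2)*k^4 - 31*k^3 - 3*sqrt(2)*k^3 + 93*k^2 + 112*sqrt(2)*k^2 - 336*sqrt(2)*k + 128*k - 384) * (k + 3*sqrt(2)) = sqrt(2)*k^5 - 25*k^4 - 3*sqrt(2)*k^4 + 19*sqrt(2)*k^3 + 75*k^3 - 57*sqrt(2)*k^2 + 800*k^2 - 2400*k + 384*sqrt(2)*k - 1152*sqrt(2)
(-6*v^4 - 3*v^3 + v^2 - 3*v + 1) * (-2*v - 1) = 12*v^5 + 12*v^4 + v^3 + 5*v^2 + v - 1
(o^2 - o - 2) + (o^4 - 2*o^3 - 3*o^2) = o^4 - 2*o^3 - 2*o^2 - o - 2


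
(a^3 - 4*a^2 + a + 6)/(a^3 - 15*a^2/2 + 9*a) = 2*(a^3 - 4*a^2 + a + 6)/(a*(2*a^2 - 15*a + 18))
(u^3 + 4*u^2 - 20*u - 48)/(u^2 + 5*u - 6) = (u^2 - 2*u - 8)/(u - 1)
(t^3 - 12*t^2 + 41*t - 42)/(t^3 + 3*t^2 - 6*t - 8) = (t^2 - 10*t + 21)/(t^2 + 5*t + 4)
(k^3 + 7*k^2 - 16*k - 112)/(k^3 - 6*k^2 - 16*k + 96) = (k + 7)/(k - 6)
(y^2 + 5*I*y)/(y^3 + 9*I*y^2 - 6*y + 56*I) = y*(y + 5*I)/(y^3 + 9*I*y^2 - 6*y + 56*I)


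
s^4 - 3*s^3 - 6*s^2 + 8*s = s*(s - 4)*(s - 1)*(s + 2)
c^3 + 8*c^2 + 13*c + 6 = (c + 1)^2*(c + 6)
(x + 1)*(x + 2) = x^2 + 3*x + 2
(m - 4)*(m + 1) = m^2 - 3*m - 4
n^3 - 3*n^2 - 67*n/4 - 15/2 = (n - 6)*(n + 1/2)*(n + 5/2)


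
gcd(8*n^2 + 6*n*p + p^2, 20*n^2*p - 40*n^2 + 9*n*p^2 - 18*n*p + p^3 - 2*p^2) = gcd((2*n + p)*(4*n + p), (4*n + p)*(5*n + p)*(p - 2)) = 4*n + p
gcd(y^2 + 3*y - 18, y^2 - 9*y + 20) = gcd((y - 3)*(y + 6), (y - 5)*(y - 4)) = 1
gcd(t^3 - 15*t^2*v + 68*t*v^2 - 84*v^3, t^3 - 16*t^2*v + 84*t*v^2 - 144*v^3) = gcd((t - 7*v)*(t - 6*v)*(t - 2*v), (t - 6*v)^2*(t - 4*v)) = t - 6*v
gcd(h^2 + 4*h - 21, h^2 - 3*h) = h - 3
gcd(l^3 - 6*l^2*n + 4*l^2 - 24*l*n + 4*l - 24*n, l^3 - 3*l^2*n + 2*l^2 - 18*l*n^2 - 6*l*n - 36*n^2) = l^2 - 6*l*n + 2*l - 12*n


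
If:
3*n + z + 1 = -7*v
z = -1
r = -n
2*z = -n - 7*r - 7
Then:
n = 5/6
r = -5/6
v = -5/14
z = -1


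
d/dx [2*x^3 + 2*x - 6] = 6*x^2 + 2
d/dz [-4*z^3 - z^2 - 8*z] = -12*z^2 - 2*z - 8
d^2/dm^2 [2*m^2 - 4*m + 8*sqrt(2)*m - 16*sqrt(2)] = 4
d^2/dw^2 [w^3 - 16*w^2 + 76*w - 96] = 6*w - 32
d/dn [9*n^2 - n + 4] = 18*n - 1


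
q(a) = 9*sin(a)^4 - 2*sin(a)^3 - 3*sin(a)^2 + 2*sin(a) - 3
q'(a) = 36*sin(a)^3*cos(a) - 6*sin(a)^2*cos(a) - 6*sin(a)*cos(a) + 2*cos(a)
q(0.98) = -0.27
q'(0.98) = 7.52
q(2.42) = -1.85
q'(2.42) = -4.35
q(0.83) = -1.29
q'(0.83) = 5.92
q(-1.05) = -0.59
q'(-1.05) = -10.35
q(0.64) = -2.16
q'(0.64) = 3.16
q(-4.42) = 1.97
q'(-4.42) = -6.45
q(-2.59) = -3.91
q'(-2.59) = 1.43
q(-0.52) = -3.94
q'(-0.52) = -0.80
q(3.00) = -2.78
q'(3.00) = -1.12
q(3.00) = -2.78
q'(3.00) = -1.12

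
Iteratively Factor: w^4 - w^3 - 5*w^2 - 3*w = (w)*(w^3 - w^2 - 5*w - 3) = w*(w - 3)*(w^2 + 2*w + 1) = w*(w - 3)*(w + 1)*(w + 1)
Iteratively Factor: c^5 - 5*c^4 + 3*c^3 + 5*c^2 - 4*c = (c - 4)*(c^4 - c^3 - c^2 + c) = (c - 4)*(c - 1)*(c^3 - c) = (c - 4)*(c - 1)^2*(c^2 + c) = (c - 4)*(c - 1)^2*(c + 1)*(c)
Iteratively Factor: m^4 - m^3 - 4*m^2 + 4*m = (m - 1)*(m^3 - 4*m) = (m - 2)*(m - 1)*(m^2 + 2*m) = (m - 2)*(m - 1)*(m + 2)*(m)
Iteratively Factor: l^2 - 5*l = (l - 5)*(l)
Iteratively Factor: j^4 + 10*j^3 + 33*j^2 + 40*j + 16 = (j + 4)*(j^3 + 6*j^2 + 9*j + 4) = (j + 1)*(j + 4)*(j^2 + 5*j + 4) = (j + 1)*(j + 4)^2*(j + 1)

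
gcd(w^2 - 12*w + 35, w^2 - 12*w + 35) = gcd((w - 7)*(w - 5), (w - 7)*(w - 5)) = w^2 - 12*w + 35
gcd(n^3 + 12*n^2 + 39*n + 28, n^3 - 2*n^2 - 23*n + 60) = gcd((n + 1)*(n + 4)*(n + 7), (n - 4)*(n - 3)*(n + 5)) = 1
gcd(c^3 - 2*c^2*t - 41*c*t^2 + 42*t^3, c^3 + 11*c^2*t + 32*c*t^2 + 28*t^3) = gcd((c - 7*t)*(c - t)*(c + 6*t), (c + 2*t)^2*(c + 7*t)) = 1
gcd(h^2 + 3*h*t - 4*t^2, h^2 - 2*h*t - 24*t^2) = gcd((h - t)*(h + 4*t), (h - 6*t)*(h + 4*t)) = h + 4*t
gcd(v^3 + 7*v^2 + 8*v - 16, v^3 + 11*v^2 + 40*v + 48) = v^2 + 8*v + 16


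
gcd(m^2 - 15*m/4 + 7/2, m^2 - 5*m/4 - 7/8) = m - 7/4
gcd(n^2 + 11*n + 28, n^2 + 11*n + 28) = n^2 + 11*n + 28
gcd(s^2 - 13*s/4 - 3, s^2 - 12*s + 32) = s - 4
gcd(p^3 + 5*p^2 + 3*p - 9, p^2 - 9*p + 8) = p - 1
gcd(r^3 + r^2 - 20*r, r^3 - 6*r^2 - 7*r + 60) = r - 4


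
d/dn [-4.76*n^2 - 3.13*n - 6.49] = -9.52*n - 3.13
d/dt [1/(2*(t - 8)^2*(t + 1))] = -(t/2 + 1/2)*(3*t - 6)/((t - 8)^3*(t + 1)^3)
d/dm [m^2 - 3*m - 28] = 2*m - 3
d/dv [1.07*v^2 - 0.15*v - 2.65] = 2.14*v - 0.15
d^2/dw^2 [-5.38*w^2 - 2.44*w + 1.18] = -10.7600000000000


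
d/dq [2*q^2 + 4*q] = 4*q + 4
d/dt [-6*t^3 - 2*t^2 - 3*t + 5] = -18*t^2 - 4*t - 3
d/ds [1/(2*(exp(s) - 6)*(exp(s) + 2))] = (2 - exp(s))*exp(s)/(exp(4*s) - 8*exp(3*s) - 8*exp(2*s) + 96*exp(s) + 144)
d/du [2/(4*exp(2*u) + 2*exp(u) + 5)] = (-16*exp(u) - 4)*exp(u)/(4*exp(2*u) + 2*exp(u) + 5)^2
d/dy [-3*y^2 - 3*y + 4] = -6*y - 3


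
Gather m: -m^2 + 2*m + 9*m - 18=-m^2 + 11*m - 18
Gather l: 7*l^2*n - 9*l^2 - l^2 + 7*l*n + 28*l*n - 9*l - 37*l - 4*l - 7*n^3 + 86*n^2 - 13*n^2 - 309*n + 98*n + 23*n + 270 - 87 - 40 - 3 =l^2*(7*n - 10) + l*(35*n - 50) - 7*n^3 + 73*n^2 - 188*n + 140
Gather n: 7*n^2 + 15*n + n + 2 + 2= 7*n^2 + 16*n + 4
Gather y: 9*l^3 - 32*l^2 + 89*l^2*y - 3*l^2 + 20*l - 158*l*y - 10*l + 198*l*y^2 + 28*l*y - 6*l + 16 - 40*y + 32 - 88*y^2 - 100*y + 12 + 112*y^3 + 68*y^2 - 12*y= 9*l^3 - 35*l^2 + 4*l + 112*y^3 + y^2*(198*l - 20) + y*(89*l^2 - 130*l - 152) + 60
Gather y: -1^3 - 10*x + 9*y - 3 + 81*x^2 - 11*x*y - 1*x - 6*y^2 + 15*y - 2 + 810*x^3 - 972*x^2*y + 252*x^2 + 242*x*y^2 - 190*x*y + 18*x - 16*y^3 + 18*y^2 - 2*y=810*x^3 + 333*x^2 + 7*x - 16*y^3 + y^2*(242*x + 12) + y*(-972*x^2 - 201*x + 22) - 6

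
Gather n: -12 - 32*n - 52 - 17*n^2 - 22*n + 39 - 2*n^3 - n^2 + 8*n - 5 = -2*n^3 - 18*n^2 - 46*n - 30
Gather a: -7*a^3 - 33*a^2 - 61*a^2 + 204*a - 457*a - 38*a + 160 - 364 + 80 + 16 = -7*a^3 - 94*a^2 - 291*a - 108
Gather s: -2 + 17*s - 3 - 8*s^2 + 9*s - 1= -8*s^2 + 26*s - 6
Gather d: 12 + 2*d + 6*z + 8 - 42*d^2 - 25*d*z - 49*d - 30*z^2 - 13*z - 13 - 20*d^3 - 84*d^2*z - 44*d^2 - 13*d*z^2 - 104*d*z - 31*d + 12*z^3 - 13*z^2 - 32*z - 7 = -20*d^3 + d^2*(-84*z - 86) + d*(-13*z^2 - 129*z - 78) + 12*z^3 - 43*z^2 - 39*z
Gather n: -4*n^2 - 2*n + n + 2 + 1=-4*n^2 - n + 3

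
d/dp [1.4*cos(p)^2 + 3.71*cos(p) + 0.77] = -(2.8*cos(p) + 3.71)*sin(p)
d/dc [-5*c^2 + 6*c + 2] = 6 - 10*c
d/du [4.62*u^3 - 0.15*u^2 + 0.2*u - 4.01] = 13.86*u^2 - 0.3*u + 0.2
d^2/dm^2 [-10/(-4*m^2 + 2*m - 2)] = 10*(-4*m^2 + 2*m + (4*m - 1)^2 - 2)/(2*m^2 - m + 1)^3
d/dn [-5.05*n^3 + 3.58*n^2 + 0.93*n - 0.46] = -15.15*n^2 + 7.16*n + 0.93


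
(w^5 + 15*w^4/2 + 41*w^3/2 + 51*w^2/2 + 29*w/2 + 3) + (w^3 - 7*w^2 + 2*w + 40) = w^5 + 15*w^4/2 + 43*w^3/2 + 37*w^2/2 + 33*w/2 + 43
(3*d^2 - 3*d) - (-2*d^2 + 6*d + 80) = 5*d^2 - 9*d - 80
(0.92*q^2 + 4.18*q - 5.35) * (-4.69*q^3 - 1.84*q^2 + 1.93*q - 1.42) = -4.3148*q^5 - 21.297*q^4 + 19.1759*q^3 + 16.605*q^2 - 16.2611*q + 7.597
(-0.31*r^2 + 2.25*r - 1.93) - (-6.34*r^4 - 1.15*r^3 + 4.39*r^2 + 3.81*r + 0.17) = 6.34*r^4 + 1.15*r^3 - 4.7*r^2 - 1.56*r - 2.1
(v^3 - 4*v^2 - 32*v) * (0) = 0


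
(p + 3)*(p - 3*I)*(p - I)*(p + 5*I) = p^4 + 3*p^3 + I*p^3 + 17*p^2 + 3*I*p^2 + 51*p - 15*I*p - 45*I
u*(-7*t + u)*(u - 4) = -7*t*u^2 + 28*t*u + u^3 - 4*u^2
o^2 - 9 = (o - 3)*(o + 3)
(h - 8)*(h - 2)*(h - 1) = h^3 - 11*h^2 + 26*h - 16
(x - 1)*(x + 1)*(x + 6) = x^3 + 6*x^2 - x - 6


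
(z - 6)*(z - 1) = z^2 - 7*z + 6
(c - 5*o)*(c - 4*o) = c^2 - 9*c*o + 20*o^2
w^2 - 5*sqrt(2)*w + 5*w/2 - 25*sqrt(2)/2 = (w + 5/2)*(w - 5*sqrt(2))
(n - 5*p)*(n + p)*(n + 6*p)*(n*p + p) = n^4*p + 2*n^3*p^2 + n^3*p - 29*n^2*p^3 + 2*n^2*p^2 - 30*n*p^4 - 29*n*p^3 - 30*p^4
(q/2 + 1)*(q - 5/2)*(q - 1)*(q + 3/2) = q^4/2 - 27*q^2/8 - 7*q/8 + 15/4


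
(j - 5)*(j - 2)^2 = j^3 - 9*j^2 + 24*j - 20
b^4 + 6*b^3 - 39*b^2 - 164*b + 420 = (b - 5)*(b - 2)*(b + 6)*(b + 7)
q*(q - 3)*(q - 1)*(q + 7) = q^4 + 3*q^3 - 25*q^2 + 21*q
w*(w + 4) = w^2 + 4*w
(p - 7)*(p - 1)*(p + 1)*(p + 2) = p^4 - 5*p^3 - 15*p^2 + 5*p + 14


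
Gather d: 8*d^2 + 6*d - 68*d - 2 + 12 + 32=8*d^2 - 62*d + 42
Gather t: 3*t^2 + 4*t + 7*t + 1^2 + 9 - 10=3*t^2 + 11*t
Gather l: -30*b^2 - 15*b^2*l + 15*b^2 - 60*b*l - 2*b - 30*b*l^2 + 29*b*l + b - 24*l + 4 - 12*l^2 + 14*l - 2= -15*b^2 - b + l^2*(-30*b - 12) + l*(-15*b^2 - 31*b - 10) + 2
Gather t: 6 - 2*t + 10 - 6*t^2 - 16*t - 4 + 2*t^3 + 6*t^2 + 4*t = 2*t^3 - 14*t + 12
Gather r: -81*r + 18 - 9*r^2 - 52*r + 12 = -9*r^2 - 133*r + 30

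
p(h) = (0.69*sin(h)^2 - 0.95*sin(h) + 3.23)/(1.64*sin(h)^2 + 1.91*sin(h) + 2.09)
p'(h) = (-3.28*sin(h)*cos(h) - 1.91*cos(h))*(0.69*sin(h)^2 - 0.95*sin(h) + 3.23)/(1.64*sin(h)^2 + 1.91*sin(h) + 2.09)^2 + (1.38*sin(h)*cos(h) - 0.95*cos(h))/(1.64*sin(h)^2 + 1.91*sin(h) + 2.09)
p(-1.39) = 2.69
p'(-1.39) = 0.12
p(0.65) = 0.76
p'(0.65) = -0.63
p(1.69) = 0.53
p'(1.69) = 0.05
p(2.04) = 0.58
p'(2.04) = 0.22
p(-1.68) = 2.68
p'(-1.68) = -0.08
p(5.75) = 2.52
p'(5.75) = -1.26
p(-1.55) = 2.68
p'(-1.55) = 0.02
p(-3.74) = 0.79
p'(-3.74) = 0.70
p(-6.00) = 1.10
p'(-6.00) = -1.28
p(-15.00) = 2.69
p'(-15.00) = 0.62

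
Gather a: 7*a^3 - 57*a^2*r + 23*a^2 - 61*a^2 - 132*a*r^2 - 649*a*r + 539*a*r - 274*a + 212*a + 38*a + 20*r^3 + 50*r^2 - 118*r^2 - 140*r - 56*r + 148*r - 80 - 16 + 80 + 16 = 7*a^3 + a^2*(-57*r - 38) + a*(-132*r^2 - 110*r - 24) + 20*r^3 - 68*r^2 - 48*r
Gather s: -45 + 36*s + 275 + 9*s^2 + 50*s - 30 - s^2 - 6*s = 8*s^2 + 80*s + 200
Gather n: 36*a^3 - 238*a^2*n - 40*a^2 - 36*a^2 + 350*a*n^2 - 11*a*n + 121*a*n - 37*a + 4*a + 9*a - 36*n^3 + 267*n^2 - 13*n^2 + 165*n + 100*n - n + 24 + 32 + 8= 36*a^3 - 76*a^2 - 24*a - 36*n^3 + n^2*(350*a + 254) + n*(-238*a^2 + 110*a + 264) + 64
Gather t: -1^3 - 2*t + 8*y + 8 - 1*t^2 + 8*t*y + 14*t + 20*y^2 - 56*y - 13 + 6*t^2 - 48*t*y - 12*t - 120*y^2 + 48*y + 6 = 5*t^2 - 40*t*y - 100*y^2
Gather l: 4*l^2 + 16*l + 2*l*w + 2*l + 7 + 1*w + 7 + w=4*l^2 + l*(2*w + 18) + 2*w + 14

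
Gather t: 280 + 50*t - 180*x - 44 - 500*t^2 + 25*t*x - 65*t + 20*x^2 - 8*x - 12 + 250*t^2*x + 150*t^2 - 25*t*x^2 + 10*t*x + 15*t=t^2*(250*x - 350) + t*(-25*x^2 + 35*x) + 20*x^2 - 188*x + 224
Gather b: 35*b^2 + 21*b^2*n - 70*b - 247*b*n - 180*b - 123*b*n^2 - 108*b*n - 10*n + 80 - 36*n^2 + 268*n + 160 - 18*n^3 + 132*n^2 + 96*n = b^2*(21*n + 35) + b*(-123*n^2 - 355*n - 250) - 18*n^3 + 96*n^2 + 354*n + 240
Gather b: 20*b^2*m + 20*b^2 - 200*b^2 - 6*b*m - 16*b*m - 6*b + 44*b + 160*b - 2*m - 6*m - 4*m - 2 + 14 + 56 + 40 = b^2*(20*m - 180) + b*(198 - 22*m) - 12*m + 108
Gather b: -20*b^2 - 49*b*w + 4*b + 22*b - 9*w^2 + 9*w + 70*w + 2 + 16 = -20*b^2 + b*(26 - 49*w) - 9*w^2 + 79*w + 18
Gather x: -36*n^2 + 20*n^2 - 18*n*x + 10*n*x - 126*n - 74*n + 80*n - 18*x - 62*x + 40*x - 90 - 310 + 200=-16*n^2 - 120*n + x*(-8*n - 40) - 200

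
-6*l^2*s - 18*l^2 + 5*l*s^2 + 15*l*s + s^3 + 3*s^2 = (-l + s)*(6*l + s)*(s + 3)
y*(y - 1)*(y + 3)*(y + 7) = y^4 + 9*y^3 + 11*y^2 - 21*y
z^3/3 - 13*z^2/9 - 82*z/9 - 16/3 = (z/3 + 1)*(z - 8)*(z + 2/3)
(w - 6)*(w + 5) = w^2 - w - 30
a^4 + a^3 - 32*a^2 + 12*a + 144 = (a - 4)*(a - 3)*(a + 2)*(a + 6)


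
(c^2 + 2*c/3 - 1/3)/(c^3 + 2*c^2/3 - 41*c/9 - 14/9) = 3*(3*c^2 + 2*c - 1)/(9*c^3 + 6*c^2 - 41*c - 14)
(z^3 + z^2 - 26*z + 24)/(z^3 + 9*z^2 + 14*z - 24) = (z - 4)/(z + 4)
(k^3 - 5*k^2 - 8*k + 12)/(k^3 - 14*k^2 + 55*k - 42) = (k + 2)/(k - 7)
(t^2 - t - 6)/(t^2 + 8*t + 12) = (t - 3)/(t + 6)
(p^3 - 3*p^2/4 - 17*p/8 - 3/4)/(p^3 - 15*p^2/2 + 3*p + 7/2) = (4*p^2 - 5*p - 6)/(4*(p^2 - 8*p + 7))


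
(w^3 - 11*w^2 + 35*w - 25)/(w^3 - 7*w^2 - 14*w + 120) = (w^2 - 6*w + 5)/(w^2 - 2*w - 24)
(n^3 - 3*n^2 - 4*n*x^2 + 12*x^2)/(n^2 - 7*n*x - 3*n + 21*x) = (-n^2 + 4*x^2)/(-n + 7*x)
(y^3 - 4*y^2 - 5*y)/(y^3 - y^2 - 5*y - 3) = y*(y - 5)/(y^2 - 2*y - 3)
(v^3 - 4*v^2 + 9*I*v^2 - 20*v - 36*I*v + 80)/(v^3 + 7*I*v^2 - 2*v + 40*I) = (v - 4)/(v - 2*I)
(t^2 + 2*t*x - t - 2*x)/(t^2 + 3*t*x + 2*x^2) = (t - 1)/(t + x)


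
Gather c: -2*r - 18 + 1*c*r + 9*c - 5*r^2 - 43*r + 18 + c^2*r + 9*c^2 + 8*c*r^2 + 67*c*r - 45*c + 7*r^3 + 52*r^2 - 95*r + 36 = c^2*(r + 9) + c*(8*r^2 + 68*r - 36) + 7*r^3 + 47*r^2 - 140*r + 36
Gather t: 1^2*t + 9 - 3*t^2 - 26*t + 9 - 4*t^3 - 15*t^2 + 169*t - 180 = -4*t^3 - 18*t^2 + 144*t - 162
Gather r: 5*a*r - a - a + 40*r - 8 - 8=-2*a + r*(5*a + 40) - 16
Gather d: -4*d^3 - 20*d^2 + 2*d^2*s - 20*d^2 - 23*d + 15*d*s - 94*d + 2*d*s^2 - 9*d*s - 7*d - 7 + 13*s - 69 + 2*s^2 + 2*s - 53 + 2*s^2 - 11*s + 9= -4*d^3 + d^2*(2*s - 40) + d*(2*s^2 + 6*s - 124) + 4*s^2 + 4*s - 120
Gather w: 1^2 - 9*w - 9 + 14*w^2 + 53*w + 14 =14*w^2 + 44*w + 6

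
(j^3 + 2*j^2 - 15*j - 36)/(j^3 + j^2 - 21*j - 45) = (j - 4)/(j - 5)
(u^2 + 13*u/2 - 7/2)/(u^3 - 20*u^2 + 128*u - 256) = (2*u^2 + 13*u - 7)/(2*(u^3 - 20*u^2 + 128*u - 256))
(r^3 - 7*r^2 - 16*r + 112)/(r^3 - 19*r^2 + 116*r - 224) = (r + 4)/(r - 8)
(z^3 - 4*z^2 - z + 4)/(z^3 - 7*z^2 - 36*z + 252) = (z^3 - 4*z^2 - z + 4)/(z^3 - 7*z^2 - 36*z + 252)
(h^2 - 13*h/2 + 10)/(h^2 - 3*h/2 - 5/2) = (h - 4)/(h + 1)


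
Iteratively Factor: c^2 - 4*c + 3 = (c - 1)*(c - 3)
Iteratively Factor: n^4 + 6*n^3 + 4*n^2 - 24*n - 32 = (n + 4)*(n^3 + 2*n^2 - 4*n - 8) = (n - 2)*(n + 4)*(n^2 + 4*n + 4) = (n - 2)*(n + 2)*(n + 4)*(n + 2)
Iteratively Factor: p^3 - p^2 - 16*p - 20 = (p + 2)*(p^2 - 3*p - 10) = (p + 2)^2*(p - 5)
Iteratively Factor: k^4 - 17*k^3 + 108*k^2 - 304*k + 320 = (k - 4)*(k^3 - 13*k^2 + 56*k - 80) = (k - 4)^2*(k^2 - 9*k + 20) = (k - 5)*(k - 4)^2*(k - 4)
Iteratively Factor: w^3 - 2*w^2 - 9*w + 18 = (w + 3)*(w^2 - 5*w + 6) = (w - 3)*(w + 3)*(w - 2)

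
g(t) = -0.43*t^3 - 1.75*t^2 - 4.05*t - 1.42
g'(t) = -1.29*t^2 - 3.5*t - 4.05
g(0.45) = -3.64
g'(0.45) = -5.89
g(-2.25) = 3.73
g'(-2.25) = -2.71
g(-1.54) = 2.24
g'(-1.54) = -1.72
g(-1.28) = 1.80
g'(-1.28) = -1.68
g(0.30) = -2.80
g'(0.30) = -5.22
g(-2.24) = 3.70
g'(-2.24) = -2.68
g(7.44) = -305.51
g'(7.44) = -101.50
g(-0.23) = -0.58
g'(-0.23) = -3.31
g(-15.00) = 1116.83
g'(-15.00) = -241.80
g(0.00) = -1.42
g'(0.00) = -4.05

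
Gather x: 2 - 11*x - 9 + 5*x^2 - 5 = 5*x^2 - 11*x - 12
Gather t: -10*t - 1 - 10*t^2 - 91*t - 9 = -10*t^2 - 101*t - 10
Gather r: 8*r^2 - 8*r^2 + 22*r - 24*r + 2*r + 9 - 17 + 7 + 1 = 0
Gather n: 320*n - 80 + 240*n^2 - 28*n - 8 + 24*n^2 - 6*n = 264*n^2 + 286*n - 88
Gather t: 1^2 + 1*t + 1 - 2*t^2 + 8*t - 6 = -2*t^2 + 9*t - 4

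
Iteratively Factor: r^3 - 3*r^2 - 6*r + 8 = (r + 2)*(r^2 - 5*r + 4) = (r - 4)*(r + 2)*(r - 1)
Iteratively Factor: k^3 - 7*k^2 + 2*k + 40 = (k - 5)*(k^2 - 2*k - 8) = (k - 5)*(k - 4)*(k + 2)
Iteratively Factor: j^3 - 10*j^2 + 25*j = (j - 5)*(j^2 - 5*j) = (j - 5)^2*(j)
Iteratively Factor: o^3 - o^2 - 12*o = (o - 4)*(o^2 + 3*o) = (o - 4)*(o + 3)*(o)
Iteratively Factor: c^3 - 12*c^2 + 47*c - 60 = (c - 3)*(c^2 - 9*c + 20) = (c - 5)*(c - 3)*(c - 4)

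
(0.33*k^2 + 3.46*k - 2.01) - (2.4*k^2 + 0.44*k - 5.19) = -2.07*k^2 + 3.02*k + 3.18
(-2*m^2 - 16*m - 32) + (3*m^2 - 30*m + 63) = m^2 - 46*m + 31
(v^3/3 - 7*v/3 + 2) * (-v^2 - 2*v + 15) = -v^5/3 - 2*v^4/3 + 22*v^3/3 + 8*v^2/3 - 39*v + 30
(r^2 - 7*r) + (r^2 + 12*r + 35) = 2*r^2 + 5*r + 35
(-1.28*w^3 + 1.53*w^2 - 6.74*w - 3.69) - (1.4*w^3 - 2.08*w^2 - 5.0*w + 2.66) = -2.68*w^3 + 3.61*w^2 - 1.74*w - 6.35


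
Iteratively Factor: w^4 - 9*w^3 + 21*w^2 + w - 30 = (w - 5)*(w^3 - 4*w^2 + w + 6) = (w - 5)*(w - 3)*(w^2 - w - 2) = (w - 5)*(w - 3)*(w - 2)*(w + 1)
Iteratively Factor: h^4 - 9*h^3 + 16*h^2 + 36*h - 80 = (h + 2)*(h^3 - 11*h^2 + 38*h - 40) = (h - 5)*(h + 2)*(h^2 - 6*h + 8) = (h - 5)*(h - 4)*(h + 2)*(h - 2)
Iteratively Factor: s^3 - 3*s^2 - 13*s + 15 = (s - 5)*(s^2 + 2*s - 3) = (s - 5)*(s - 1)*(s + 3)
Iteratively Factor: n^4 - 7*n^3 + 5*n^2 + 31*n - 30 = (n - 3)*(n^3 - 4*n^2 - 7*n + 10) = (n - 5)*(n - 3)*(n^2 + n - 2) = (n - 5)*(n - 3)*(n - 1)*(n + 2)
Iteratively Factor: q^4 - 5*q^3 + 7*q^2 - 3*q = (q - 3)*(q^3 - 2*q^2 + q) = q*(q - 3)*(q^2 - 2*q + 1) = q*(q - 3)*(q - 1)*(q - 1)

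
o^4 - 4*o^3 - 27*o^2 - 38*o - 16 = (o - 8)*(o + 1)^2*(o + 2)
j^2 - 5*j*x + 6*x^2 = (j - 3*x)*(j - 2*x)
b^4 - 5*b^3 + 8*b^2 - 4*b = b*(b - 2)^2*(b - 1)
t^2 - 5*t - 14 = (t - 7)*(t + 2)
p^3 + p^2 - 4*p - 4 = (p - 2)*(p + 1)*(p + 2)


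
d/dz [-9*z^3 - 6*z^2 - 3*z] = -27*z^2 - 12*z - 3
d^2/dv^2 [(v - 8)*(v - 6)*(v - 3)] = 6*v - 34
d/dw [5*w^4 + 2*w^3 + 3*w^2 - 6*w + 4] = 20*w^3 + 6*w^2 + 6*w - 6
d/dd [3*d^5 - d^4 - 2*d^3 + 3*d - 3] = 15*d^4 - 4*d^3 - 6*d^2 + 3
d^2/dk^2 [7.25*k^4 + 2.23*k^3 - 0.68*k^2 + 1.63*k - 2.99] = 87.0*k^2 + 13.38*k - 1.36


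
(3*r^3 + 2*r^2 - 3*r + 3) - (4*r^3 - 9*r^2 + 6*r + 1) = -r^3 + 11*r^2 - 9*r + 2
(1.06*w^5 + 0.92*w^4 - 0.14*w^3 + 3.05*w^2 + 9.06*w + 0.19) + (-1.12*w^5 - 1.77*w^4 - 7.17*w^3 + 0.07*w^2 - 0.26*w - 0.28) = -0.0600000000000001*w^5 - 0.85*w^4 - 7.31*w^3 + 3.12*w^2 + 8.8*w - 0.09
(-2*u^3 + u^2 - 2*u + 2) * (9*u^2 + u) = -18*u^5 + 7*u^4 - 17*u^3 + 16*u^2 + 2*u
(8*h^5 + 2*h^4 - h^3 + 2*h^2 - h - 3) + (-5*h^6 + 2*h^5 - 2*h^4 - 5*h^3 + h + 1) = -5*h^6 + 10*h^5 - 6*h^3 + 2*h^2 - 2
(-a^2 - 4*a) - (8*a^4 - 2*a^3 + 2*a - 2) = -8*a^4 + 2*a^3 - a^2 - 6*a + 2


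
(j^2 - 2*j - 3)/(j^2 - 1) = (j - 3)/(j - 1)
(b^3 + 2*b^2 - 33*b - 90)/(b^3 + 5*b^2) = 1 - 3/b - 18/b^2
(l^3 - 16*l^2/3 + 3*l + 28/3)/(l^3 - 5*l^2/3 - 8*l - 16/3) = (3*l - 7)/(3*l + 4)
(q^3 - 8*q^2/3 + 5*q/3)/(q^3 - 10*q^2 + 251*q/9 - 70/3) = 3*q*(q - 1)/(3*q^2 - 25*q + 42)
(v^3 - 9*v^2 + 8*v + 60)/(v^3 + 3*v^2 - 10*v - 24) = (v^2 - 11*v + 30)/(v^2 + v - 12)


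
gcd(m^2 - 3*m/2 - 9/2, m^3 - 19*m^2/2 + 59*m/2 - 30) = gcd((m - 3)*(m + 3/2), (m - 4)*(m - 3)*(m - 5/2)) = m - 3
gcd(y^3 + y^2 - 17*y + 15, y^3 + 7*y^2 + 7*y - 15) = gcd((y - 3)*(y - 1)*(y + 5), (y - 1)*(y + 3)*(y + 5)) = y^2 + 4*y - 5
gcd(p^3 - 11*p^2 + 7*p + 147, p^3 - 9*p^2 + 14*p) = p - 7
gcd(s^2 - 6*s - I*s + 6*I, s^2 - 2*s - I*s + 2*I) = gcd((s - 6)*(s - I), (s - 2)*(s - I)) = s - I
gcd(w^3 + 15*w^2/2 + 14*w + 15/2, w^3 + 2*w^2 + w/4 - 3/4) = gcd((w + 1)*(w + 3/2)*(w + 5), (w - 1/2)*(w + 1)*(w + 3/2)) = w^2 + 5*w/2 + 3/2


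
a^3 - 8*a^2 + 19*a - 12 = (a - 4)*(a - 3)*(a - 1)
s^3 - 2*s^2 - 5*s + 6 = (s - 3)*(s - 1)*(s + 2)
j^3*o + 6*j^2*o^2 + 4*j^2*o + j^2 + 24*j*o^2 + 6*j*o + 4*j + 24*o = (j + 4)*(j + 6*o)*(j*o + 1)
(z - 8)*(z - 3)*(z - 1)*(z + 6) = z^4 - 6*z^3 - 37*z^2 + 186*z - 144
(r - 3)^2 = r^2 - 6*r + 9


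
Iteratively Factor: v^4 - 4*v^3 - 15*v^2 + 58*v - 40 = (v - 1)*(v^3 - 3*v^2 - 18*v + 40) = (v - 5)*(v - 1)*(v^2 + 2*v - 8) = (v - 5)*(v - 2)*(v - 1)*(v + 4)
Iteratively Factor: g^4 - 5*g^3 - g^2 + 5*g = (g - 5)*(g^3 - g) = (g - 5)*(g + 1)*(g^2 - g) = (g - 5)*(g - 1)*(g + 1)*(g)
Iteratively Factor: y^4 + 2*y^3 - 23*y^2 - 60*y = (y)*(y^3 + 2*y^2 - 23*y - 60) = y*(y - 5)*(y^2 + 7*y + 12) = y*(y - 5)*(y + 4)*(y + 3)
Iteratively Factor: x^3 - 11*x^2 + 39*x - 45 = (x - 3)*(x^2 - 8*x + 15) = (x - 3)^2*(x - 5)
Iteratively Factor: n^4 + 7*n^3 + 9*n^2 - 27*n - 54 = (n + 3)*(n^3 + 4*n^2 - 3*n - 18) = (n + 3)^2*(n^2 + n - 6) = (n - 2)*(n + 3)^2*(n + 3)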